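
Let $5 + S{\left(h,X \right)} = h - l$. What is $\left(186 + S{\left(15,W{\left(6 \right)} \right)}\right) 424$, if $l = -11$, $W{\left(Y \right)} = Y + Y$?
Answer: $87768$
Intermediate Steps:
$W{\left(Y \right)} = 2 Y$
$S{\left(h,X \right)} = 6 + h$ ($S{\left(h,X \right)} = -5 + \left(h - -11\right) = -5 + \left(h + 11\right) = -5 + \left(11 + h\right) = 6 + h$)
$\left(186 + S{\left(15,W{\left(6 \right)} \right)}\right) 424 = \left(186 + \left(6 + 15\right)\right) 424 = \left(186 + 21\right) 424 = 207 \cdot 424 = 87768$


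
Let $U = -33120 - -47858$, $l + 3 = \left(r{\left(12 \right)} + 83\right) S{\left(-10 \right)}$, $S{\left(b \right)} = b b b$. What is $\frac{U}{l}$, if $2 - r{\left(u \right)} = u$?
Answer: $- \frac{14738}{73003} \approx -0.20188$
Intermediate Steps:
$r{\left(u \right)} = 2 - u$
$S{\left(b \right)} = b^{3}$ ($S{\left(b \right)} = b^{2} b = b^{3}$)
$l = -73003$ ($l = -3 + \left(\left(2 - 12\right) + 83\right) \left(-10\right)^{3} = -3 + \left(\left(2 - 12\right) + 83\right) \left(-1000\right) = -3 + \left(-10 + 83\right) \left(-1000\right) = -3 + 73 \left(-1000\right) = -3 - 73000 = -73003$)
$U = 14738$ ($U = -33120 + 47858 = 14738$)
$\frac{U}{l} = \frac{14738}{-73003} = 14738 \left(- \frac{1}{73003}\right) = - \frac{14738}{73003}$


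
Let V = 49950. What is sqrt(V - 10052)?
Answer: sqrt(39898) ≈ 199.74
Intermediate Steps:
sqrt(V - 10052) = sqrt(49950 - 10052) = sqrt(39898)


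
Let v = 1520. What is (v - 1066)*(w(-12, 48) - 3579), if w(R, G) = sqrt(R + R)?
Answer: -1624866 + 908*I*sqrt(6) ≈ -1.6249e+6 + 2224.1*I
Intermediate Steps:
w(R, G) = sqrt(2)*sqrt(R) (w(R, G) = sqrt(2*R) = sqrt(2)*sqrt(R))
(v - 1066)*(w(-12, 48) - 3579) = (1520 - 1066)*(sqrt(2)*sqrt(-12) - 3579) = 454*(sqrt(2)*(2*I*sqrt(3)) - 3579) = 454*(2*I*sqrt(6) - 3579) = 454*(-3579 + 2*I*sqrt(6)) = -1624866 + 908*I*sqrt(6)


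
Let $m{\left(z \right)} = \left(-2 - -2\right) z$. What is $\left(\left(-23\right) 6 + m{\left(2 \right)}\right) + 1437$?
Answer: $1299$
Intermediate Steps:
$m{\left(z \right)} = 0$ ($m{\left(z \right)} = \left(-2 + 2\right) z = 0 z = 0$)
$\left(\left(-23\right) 6 + m{\left(2 \right)}\right) + 1437 = \left(\left(-23\right) 6 + 0\right) + 1437 = \left(-138 + 0\right) + 1437 = -138 + 1437 = 1299$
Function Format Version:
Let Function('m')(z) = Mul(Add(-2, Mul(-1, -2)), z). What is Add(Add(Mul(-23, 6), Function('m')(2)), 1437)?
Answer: 1299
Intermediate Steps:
Function('m')(z) = 0 (Function('m')(z) = Mul(Add(-2, 2), z) = Mul(0, z) = 0)
Add(Add(Mul(-23, 6), Function('m')(2)), 1437) = Add(Add(Mul(-23, 6), 0), 1437) = Add(Add(-138, 0), 1437) = Add(-138, 1437) = 1299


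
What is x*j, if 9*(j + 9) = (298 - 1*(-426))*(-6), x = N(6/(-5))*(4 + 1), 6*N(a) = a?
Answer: 1475/3 ≈ 491.67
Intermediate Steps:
N(a) = a/6
x = -1 (x = ((6/(-5))/6)*(4 + 1) = ((6*(-⅕))/6)*5 = ((⅙)*(-6/5))*5 = -⅕*5 = -1)
j = -1475/3 (j = -9 + ((298 - 1*(-426))*(-6))/9 = -9 + ((298 + 426)*(-6))/9 = -9 + (724*(-6))/9 = -9 + (⅑)*(-4344) = -9 - 1448/3 = -1475/3 ≈ -491.67)
x*j = -1*(-1475/3) = 1475/3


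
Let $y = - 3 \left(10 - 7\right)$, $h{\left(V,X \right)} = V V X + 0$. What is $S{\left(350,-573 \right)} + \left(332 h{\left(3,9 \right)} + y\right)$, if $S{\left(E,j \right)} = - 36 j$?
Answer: $47511$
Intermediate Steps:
$h{\left(V,X \right)} = X V^{2}$ ($h{\left(V,X \right)} = V^{2} X + 0 = X V^{2} + 0 = X V^{2}$)
$y = -9$ ($y = \left(-3\right) 3 = -9$)
$S{\left(350,-573 \right)} + \left(332 h{\left(3,9 \right)} + y\right) = \left(-36\right) \left(-573\right) - \left(9 - 332 \cdot 9 \cdot 3^{2}\right) = 20628 - \left(9 - 332 \cdot 9 \cdot 9\right) = 20628 + \left(332 \cdot 81 - 9\right) = 20628 + \left(26892 - 9\right) = 20628 + 26883 = 47511$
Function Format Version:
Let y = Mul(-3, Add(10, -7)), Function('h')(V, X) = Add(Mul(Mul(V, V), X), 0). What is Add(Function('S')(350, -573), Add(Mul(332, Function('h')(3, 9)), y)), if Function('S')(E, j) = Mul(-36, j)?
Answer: 47511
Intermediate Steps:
Function('h')(V, X) = Mul(X, Pow(V, 2)) (Function('h')(V, X) = Add(Mul(Pow(V, 2), X), 0) = Add(Mul(X, Pow(V, 2)), 0) = Mul(X, Pow(V, 2)))
y = -9 (y = Mul(-3, 3) = -9)
Add(Function('S')(350, -573), Add(Mul(332, Function('h')(3, 9)), y)) = Add(Mul(-36, -573), Add(Mul(332, Mul(9, Pow(3, 2))), -9)) = Add(20628, Add(Mul(332, Mul(9, 9)), -9)) = Add(20628, Add(Mul(332, 81), -9)) = Add(20628, Add(26892, -9)) = Add(20628, 26883) = 47511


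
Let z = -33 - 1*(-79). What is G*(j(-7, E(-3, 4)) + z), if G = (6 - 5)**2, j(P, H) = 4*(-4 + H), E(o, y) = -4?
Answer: 14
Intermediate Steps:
z = 46 (z = -33 + 79 = 46)
j(P, H) = -16 + 4*H
G = 1 (G = 1**2 = 1)
G*(j(-7, E(-3, 4)) + z) = 1*((-16 + 4*(-4)) + 46) = 1*((-16 - 16) + 46) = 1*(-32 + 46) = 1*14 = 14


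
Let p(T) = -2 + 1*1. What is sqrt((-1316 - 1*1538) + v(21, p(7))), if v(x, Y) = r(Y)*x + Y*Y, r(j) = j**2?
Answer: 4*I*sqrt(177) ≈ 53.217*I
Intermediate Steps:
p(T) = -1 (p(T) = -2 + 1 = -1)
v(x, Y) = Y**2 + x*Y**2 (v(x, Y) = Y**2*x + Y*Y = x*Y**2 + Y**2 = Y**2 + x*Y**2)
sqrt((-1316 - 1*1538) + v(21, p(7))) = sqrt((-1316 - 1*1538) + (-1)**2*(1 + 21)) = sqrt((-1316 - 1538) + 1*22) = sqrt(-2854 + 22) = sqrt(-2832) = 4*I*sqrt(177)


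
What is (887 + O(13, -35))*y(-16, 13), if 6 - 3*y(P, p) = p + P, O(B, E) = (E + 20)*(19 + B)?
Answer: 1221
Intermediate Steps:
O(B, E) = (19 + B)*(20 + E) (O(B, E) = (20 + E)*(19 + B) = (19 + B)*(20 + E))
y(P, p) = 2 - P/3 - p/3 (y(P, p) = 2 - (p + P)/3 = 2 - (P + p)/3 = 2 + (-P/3 - p/3) = 2 - P/3 - p/3)
(887 + O(13, -35))*y(-16, 13) = (887 + (380 + 19*(-35) + 20*13 + 13*(-35)))*(2 - ⅓*(-16) - ⅓*13) = (887 + (380 - 665 + 260 - 455))*(2 + 16/3 - 13/3) = (887 - 480)*3 = 407*3 = 1221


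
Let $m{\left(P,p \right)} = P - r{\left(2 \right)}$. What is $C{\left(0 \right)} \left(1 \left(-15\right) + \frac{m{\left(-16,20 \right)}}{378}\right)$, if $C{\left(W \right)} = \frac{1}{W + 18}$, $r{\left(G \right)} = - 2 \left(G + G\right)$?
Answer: $- \frac{2839}{3402} \approx -0.83451$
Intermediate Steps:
$r{\left(G \right)} = - 4 G$ ($r{\left(G \right)} = - 2 \cdot 2 G = - 4 G$)
$m{\left(P,p \right)} = 8 + P$ ($m{\left(P,p \right)} = P - \left(-4\right) 2 = P - -8 = P + 8 = 8 + P$)
$C{\left(W \right)} = \frac{1}{18 + W}$
$C{\left(0 \right)} \left(1 \left(-15\right) + \frac{m{\left(-16,20 \right)}}{378}\right) = \frac{1 \left(-15\right) + \frac{8 - 16}{378}}{18 + 0} = \frac{-15 - \frac{4}{189}}{18} = \frac{1}{18} \left(- \frac{2839}{189}\right) = - \frac{2839}{3402}$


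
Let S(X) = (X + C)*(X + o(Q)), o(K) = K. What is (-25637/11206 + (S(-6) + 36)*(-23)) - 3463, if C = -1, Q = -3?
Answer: -64348077/11206 ≈ -5742.3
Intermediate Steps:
S(X) = (-1 + X)*(-3 + X) (S(X) = (X - 1)*(X - 3) = (-1 + X)*(-3 + X))
(-25637/11206 + (S(-6) + 36)*(-23)) - 3463 = (-25637/11206 + ((3 + (-6)² - 4*(-6)) + 36)*(-23)) - 3463 = (-25637*1/11206 + ((3 + 36 + 24) + 36)*(-23)) - 3463 = (-25637/11206 + (63 + 36)*(-23)) - 3463 = (-25637/11206 + 99*(-23)) - 3463 = (-25637/11206 - 2277) - 3463 = -25541699/11206 - 3463 = -64348077/11206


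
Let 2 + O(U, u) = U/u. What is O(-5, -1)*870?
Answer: 2610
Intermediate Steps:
O(U, u) = -2 + U/u
O(-5, -1)*870 = (-2 - 5/(-1))*870 = (-2 - 5*(-1))*870 = (-2 + 5)*870 = 3*870 = 2610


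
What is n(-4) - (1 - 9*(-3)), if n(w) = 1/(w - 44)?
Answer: -1345/48 ≈ -28.021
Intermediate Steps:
n(w) = 1/(-44 + w)
n(-4) - (1 - 9*(-3)) = 1/(-44 - 4) - (1 - 9*(-3)) = 1/(-48) - (1 + 27) = -1/48 - 1*28 = -1/48 - 28 = -1345/48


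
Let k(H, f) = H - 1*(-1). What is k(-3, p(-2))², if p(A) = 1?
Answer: 4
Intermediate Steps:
k(H, f) = 1 + H (k(H, f) = H + 1 = 1 + H)
k(-3, p(-2))² = (1 - 3)² = (-2)² = 4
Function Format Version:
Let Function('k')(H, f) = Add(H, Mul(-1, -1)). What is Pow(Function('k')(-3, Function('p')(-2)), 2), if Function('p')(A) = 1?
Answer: 4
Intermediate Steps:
Function('k')(H, f) = Add(1, H) (Function('k')(H, f) = Add(H, 1) = Add(1, H))
Pow(Function('k')(-3, Function('p')(-2)), 2) = Pow(Add(1, -3), 2) = Pow(-2, 2) = 4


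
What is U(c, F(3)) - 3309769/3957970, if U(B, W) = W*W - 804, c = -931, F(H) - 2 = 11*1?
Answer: -2516620719/3957970 ≈ -635.84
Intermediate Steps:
F(H) = 13 (F(H) = 2 + 11*1 = 2 + 11 = 13)
U(B, W) = -804 + W² (U(B, W) = W² - 804 = -804 + W²)
U(c, F(3)) - 3309769/3957970 = (-804 + 13²) - 3309769/3957970 = (-804 + 169) - 3309769/3957970 = -635 - 1*3309769/3957970 = -635 - 3309769/3957970 = -2516620719/3957970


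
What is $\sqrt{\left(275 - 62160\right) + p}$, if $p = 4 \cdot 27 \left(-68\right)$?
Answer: $i \sqrt{69229} \approx 263.11 i$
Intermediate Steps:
$p = -7344$ ($p = 108 \left(-68\right) = -7344$)
$\sqrt{\left(275 - 62160\right) + p} = \sqrt{\left(275 - 62160\right) - 7344} = \sqrt{-61885 - 7344} = \sqrt{-69229} = i \sqrt{69229}$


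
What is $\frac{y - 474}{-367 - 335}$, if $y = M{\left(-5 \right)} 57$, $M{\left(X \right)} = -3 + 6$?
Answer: $\frac{101}{234} \approx 0.43162$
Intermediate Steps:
$M{\left(X \right)} = 3$
$y = 171$ ($y = 3 \cdot 57 = 171$)
$\frac{y - 474}{-367 - 335} = \frac{171 - 474}{-367 - 335} = - \frac{303}{-702} = \left(-303\right) \left(- \frac{1}{702}\right) = \frac{101}{234}$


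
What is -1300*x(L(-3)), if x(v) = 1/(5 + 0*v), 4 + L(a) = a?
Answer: -260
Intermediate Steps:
L(a) = -4 + a
x(v) = 1/5 (x(v) = 1/(5 + 0) = 1/5)
-1300*x(L(-3)) = -1300*1/5 = -260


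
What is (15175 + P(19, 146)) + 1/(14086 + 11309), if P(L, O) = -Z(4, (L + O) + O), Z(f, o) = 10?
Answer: 385115176/25395 ≈ 15165.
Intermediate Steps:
P(L, O) = -10 (P(L, O) = -1*10 = -10)
(15175 + P(19, 146)) + 1/(14086 + 11309) = (15175 - 10) + 1/(14086 + 11309) = 15165 + 1/25395 = 385115176/25395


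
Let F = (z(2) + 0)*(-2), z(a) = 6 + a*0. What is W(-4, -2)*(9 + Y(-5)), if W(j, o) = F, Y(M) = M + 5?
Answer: -108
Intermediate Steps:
z(a) = 6 (z(a) = 6 + 0 = 6)
Y(M) = 5 + M
F = -12 (F = (6 + 0)*(-2) = 6*(-2) = -12)
W(j, o) = -12
W(-4, -2)*(9 + Y(-5)) = -12*(9 + (5 - 5)) = -12*(9 + 0) = -12*9 = -108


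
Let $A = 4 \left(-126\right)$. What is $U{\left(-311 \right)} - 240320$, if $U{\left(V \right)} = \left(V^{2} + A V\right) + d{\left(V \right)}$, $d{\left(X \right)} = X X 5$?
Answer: $496750$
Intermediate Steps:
$A = -504$
$d{\left(X \right)} = 5 X^{2}$ ($d{\left(X \right)} = X^{2} \cdot 5 = 5 X^{2}$)
$U{\left(V \right)} = - 504 V + 6 V^{2}$ ($U{\left(V \right)} = \left(V^{2} - 504 V\right) + 5 V^{2} = - 504 V + 6 V^{2}$)
$U{\left(-311 \right)} - 240320 = 6 \left(-311\right) \left(-84 - 311\right) - 240320 = 6 \left(-311\right) \left(-395\right) - 240320 = 737070 - 240320 = 496750$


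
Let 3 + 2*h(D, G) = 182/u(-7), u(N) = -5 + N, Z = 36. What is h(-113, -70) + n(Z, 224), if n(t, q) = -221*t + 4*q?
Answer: -84829/12 ≈ -7069.1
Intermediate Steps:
h(D, G) = -109/12 (h(D, G) = -3/2 + (182/(-5 - 7))/2 = -3/2 + (182/(-12))/2 = -3/2 + (182*(-1/12))/2 = -3/2 + (1/2)*(-91/6) = -3/2 - 91/12 = -109/12)
h(-113, -70) + n(Z, 224) = -109/12 + (-221*36 + 4*224) = -109/12 + (-7956 + 896) = -109/12 - 7060 = -84829/12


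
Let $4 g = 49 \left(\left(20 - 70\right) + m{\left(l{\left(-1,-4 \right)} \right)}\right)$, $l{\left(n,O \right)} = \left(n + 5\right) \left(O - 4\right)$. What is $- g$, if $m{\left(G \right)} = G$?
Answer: $\frac{2009}{2} \approx 1004.5$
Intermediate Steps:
$l{\left(n,O \right)} = \left(-4 + O\right) \left(5 + n\right)$ ($l{\left(n,O \right)} = \left(5 + n\right) \left(-4 + O\right) = \left(-4 + O\right) \left(5 + n\right)$)
$g = - \frac{2009}{2}$ ($g = \frac{49 \left(\left(20 - 70\right) - 32\right)}{4} = \frac{49 \left(-50 + \left(-20 + 4 - 20 + 4\right)\right)}{4} = \frac{49 \left(-50 - 32\right)}{4} = \frac{49 \left(-82\right)}{4} = \frac{1}{4} \left(-4018\right) = - \frac{2009}{2} \approx -1004.5$)
$- g = \left(-1\right) \left(- \frac{2009}{2}\right) = \frac{2009}{2}$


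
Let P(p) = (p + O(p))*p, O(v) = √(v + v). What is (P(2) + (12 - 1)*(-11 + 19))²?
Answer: 9216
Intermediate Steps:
O(v) = √2*√v (O(v) = √(2*v) = √2*√v)
P(p) = p*(p + √2*√p) (P(p) = (p + √2*√p)*p = p*(p + √2*√p))
(P(2) + (12 - 1)*(-11 + 19))² = (2*(2 + √2*√2) + (12 - 1)*(-11 + 19))² = (2*(2 + 2) + 11*8)² = (2*4 + 88)² = (8 + 88)² = 96² = 9216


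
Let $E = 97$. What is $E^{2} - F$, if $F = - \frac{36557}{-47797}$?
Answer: $\frac{449685416}{47797} \approx 9408.2$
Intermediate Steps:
$F = \frac{36557}{47797}$ ($F = \left(-36557\right) \left(- \frac{1}{47797}\right) = \frac{36557}{47797} \approx 0.76484$)
$E^{2} - F = 97^{2} - \frac{36557}{47797} = 9409 - \frac{36557}{47797} = \frac{449685416}{47797}$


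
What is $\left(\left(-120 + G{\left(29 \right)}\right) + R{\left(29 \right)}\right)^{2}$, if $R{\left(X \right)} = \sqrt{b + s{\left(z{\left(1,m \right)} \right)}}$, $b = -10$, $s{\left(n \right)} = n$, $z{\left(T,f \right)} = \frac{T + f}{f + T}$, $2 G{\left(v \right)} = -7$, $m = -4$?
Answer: $\frac{60973}{4} - 741 i \approx 15243.0 - 741.0 i$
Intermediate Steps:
$G{\left(v \right)} = - \frac{7}{2}$ ($G{\left(v \right)} = \frac{1}{2} \left(-7\right) = - \frac{7}{2}$)
$z{\left(T,f \right)} = 1$ ($z{\left(T,f \right)} = \frac{T + f}{T + f} = 1$)
$R{\left(X \right)} = 3 i$ ($R{\left(X \right)} = \sqrt{-10 + 1} = \sqrt{-9} = 3 i$)
$\left(\left(-120 + G{\left(29 \right)}\right) + R{\left(29 \right)}\right)^{2} = \left(\left(-120 - \frac{7}{2}\right) + 3 i\right)^{2} = \left(- \frac{247}{2} + 3 i\right)^{2}$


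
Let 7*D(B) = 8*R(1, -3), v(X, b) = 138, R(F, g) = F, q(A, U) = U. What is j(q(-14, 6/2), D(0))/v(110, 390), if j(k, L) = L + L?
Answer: 8/483 ≈ 0.016563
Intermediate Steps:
D(B) = 8/7 (D(B) = (8*1)/7 = (⅐)*8 = 8/7)
j(k, L) = 2*L
j(q(-14, 6/2), D(0))/v(110, 390) = (2*(8/7))/138 = (16/7)*(1/138) = 8/483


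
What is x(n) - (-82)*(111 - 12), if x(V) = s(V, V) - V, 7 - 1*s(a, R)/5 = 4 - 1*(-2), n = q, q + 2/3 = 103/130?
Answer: 3167921/390 ≈ 8122.9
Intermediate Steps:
q = 49/390 (q = -2/3 + 103/130 = 49/390 ≈ 0.12564)
n = 49/390 ≈ 0.12564
s(a, R) = 5 (s(a, R) = 35 - 5*(4 - 1*(-2)) = 35 - 5*(4 + 2) = 35 - 5*6 = 35 - 30 = 5)
x(V) = 5 - V
x(n) - (-82)*(111 - 12) = (5 - 1*49/390) - (-82)*(111 - 12) = (5 - 49/390) - (-82)*99 = 1901/390 - 1*(-8118) = 1901/390 + 8118 = 3167921/390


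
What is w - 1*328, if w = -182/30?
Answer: -5011/15 ≈ -334.07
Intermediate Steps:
w = -91/15 (w = -182*1/30 = -91/15 ≈ -6.0667)
w - 1*328 = -91/15 - 1*328 = -91/15 - 328 = -5011/15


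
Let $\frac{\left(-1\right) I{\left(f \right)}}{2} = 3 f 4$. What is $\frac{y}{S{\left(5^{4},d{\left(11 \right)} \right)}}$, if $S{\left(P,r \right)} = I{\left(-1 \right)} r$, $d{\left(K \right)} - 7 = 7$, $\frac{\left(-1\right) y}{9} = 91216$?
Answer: $- \frac{17103}{7} \approx -2443.3$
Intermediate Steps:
$y = -820944$ ($y = \left(-9\right) 91216 = -820944$)
$d{\left(K \right)} = 14$ ($d{\left(K \right)} = 7 + 7 = 14$)
$I{\left(f \right)} = - 24 f$ ($I{\left(f \right)} = - 2 \cdot 3 f 4 = - 2 \cdot 12 f = - 24 f$)
$S{\left(P,r \right)} = 24 r$ ($S{\left(P,r \right)} = \left(-24\right) \left(-1\right) r = 24 r$)
$\frac{y}{S{\left(5^{4},d{\left(11 \right)} \right)}} = - \frac{820944}{24 \cdot 14} = - \frac{820944}{336} = \left(-820944\right) \frac{1}{336} = - \frac{17103}{7}$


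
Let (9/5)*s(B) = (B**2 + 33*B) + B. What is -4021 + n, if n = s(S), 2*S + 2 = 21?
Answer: -45497/12 ≈ -3791.4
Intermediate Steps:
S = 19/2 (S = -1 + (1/2)*21 = -1 + 21/2 = 19/2 ≈ 9.5000)
s(B) = 5*B**2/9 + 170*B/9 (s(B) = 5*((B**2 + 33*B) + B)/9 = 5*(B**2 + 34*B)/9 = 5*B**2/9 + 170*B/9)
n = 2755/12 (n = (5/9)*(19/2)*(34 + 19/2) = (5/9)*(19/2)*(87/2) = 2755/12 ≈ 229.58)
-4021 + n = -4021 + 2755/12 = -45497/12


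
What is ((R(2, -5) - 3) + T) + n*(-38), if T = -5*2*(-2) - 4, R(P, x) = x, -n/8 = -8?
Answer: -2424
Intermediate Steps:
n = 64 (n = -8*(-8) = 64)
T = 16 (T = -10*(-2) - 4 = 20 - 4 = 16)
((R(2, -5) - 3) + T) + n*(-38) = ((-5 - 3) + 16) + 64*(-38) = (-8 + 16) - 2432 = 8 - 2432 = -2424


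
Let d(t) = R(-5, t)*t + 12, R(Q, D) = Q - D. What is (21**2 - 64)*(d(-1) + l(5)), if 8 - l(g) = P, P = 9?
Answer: 5655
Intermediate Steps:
l(g) = -1 (l(g) = 8 - 1*9 = 8 - 9 = -1)
d(t) = 12 + t*(-5 - t) (d(t) = (-5 - t)*t + 12 = t*(-5 - t) + 12 = 12 + t*(-5 - t))
(21**2 - 64)*(d(-1) + l(5)) = (21**2 - 64)*((12 - 1*(-1)*(5 - 1)) - 1) = (441 - 64)*((12 - 1*(-1)*4) - 1) = 377*((12 + 4) - 1) = 377*(16 - 1) = 377*15 = 5655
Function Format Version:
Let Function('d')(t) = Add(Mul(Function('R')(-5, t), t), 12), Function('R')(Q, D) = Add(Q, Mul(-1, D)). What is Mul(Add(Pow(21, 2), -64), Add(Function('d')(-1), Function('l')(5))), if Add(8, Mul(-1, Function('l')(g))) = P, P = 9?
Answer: 5655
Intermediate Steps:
Function('l')(g) = -1 (Function('l')(g) = Add(8, Mul(-1, 9)) = Add(8, -9) = -1)
Function('d')(t) = Add(12, Mul(t, Add(-5, Mul(-1, t)))) (Function('d')(t) = Add(Mul(Add(-5, Mul(-1, t)), t), 12) = Add(Mul(t, Add(-5, Mul(-1, t))), 12) = Add(12, Mul(t, Add(-5, Mul(-1, t)))))
Mul(Add(Pow(21, 2), -64), Add(Function('d')(-1), Function('l')(5))) = Mul(Add(Pow(21, 2), -64), Add(Add(12, Mul(-1, -1, Add(5, -1))), -1)) = Mul(Add(441, -64), Add(Add(12, Mul(-1, -1, 4)), -1)) = Mul(377, Add(Add(12, 4), -1)) = Mul(377, Add(16, -1)) = Mul(377, 15) = 5655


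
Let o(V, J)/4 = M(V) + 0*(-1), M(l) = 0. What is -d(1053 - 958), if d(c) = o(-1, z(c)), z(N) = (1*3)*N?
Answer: 0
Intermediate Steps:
z(N) = 3*N
o(V, J) = 0 (o(V, J) = 4*(0 + 0*(-1)) = 4*(0 + 0) = 4*0 = 0)
d(c) = 0
-d(1053 - 958) = -1*0 = 0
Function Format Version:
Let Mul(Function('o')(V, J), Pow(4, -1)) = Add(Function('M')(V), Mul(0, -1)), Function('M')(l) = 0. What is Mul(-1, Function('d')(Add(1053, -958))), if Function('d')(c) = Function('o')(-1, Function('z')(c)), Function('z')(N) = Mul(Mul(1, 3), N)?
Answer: 0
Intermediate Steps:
Function('z')(N) = Mul(3, N)
Function('o')(V, J) = 0 (Function('o')(V, J) = Mul(4, Add(0, Mul(0, -1))) = Mul(4, Add(0, 0)) = Mul(4, 0) = 0)
Function('d')(c) = 0
Mul(-1, Function('d')(Add(1053, -958))) = Mul(-1, 0) = 0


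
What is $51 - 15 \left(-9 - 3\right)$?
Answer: $231$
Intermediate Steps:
$51 - 15 \left(-9 - 3\right) = 51 - -180 = 51 + 180 = 231$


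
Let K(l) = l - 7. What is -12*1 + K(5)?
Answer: -14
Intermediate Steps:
K(l) = -7 + l
-12*1 + K(5) = -12*1 + (-7 + 5) = -12 - 2 = -14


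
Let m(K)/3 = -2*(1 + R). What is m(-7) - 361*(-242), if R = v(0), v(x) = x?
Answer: 87356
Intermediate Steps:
R = 0
m(K) = -6 (m(K) = 3*(-2*(1 + 0)) = 3*(-2*1) = 3*(-2) = -6)
m(-7) - 361*(-242) = -6 - 361*(-242) = -6 + 87362 = 87356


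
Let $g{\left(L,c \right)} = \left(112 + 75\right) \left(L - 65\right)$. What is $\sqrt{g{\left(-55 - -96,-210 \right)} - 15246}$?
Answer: $i \sqrt{19734} \approx 140.48 i$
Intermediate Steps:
$g{\left(L,c \right)} = -12155 + 187 L$ ($g{\left(L,c \right)} = 187 \left(-65 + L\right) = -12155 + 187 L$)
$\sqrt{g{\left(-55 - -96,-210 \right)} - 15246} = \sqrt{\left(-12155 + 187 \left(-55 - -96\right)\right) - 15246} = \sqrt{\left(-12155 + 187 \left(-55 + 96\right)\right) - 15246} = \sqrt{\left(-12155 + 187 \cdot 41\right) - 15246} = \sqrt{\left(-12155 + 7667\right) - 15246} = \sqrt{-4488 - 15246} = \sqrt{-19734} = i \sqrt{19734}$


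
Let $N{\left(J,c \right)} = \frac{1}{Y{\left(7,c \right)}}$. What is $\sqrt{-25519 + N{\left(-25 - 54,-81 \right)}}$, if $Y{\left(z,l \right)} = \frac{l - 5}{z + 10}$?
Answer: $\frac{i \sqrt{188739986}}{86} \approx 159.75 i$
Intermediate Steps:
$Y{\left(z,l \right)} = \frac{-5 + l}{10 + z}$
$N{\left(J,c \right)} = \frac{1}{- \frac{5}{17} + \frac{c}{17}}$ ($N{\left(J,c \right)} = \frac{1}{\frac{1}{10 + 7} \left(-5 + c\right)} = \frac{1}{\frac{1}{17} \left(-5 + c\right)} = \frac{1}{- \frac{5}{17} + \frac{c}{17}}$)
$\sqrt{-25519 + N{\left(-25 - 54,-81 \right)}} = \sqrt{-25519 + \frac{17}{-5 - 81}} = \sqrt{-25519 + \frac{17}{-86}} = \sqrt{-25519 + 17 \left(- \frac{1}{86}\right)} = \sqrt{-25519 - \frac{17}{86}} = \sqrt{- \frac{2194651}{86}} = \frac{i \sqrt{188739986}}{86}$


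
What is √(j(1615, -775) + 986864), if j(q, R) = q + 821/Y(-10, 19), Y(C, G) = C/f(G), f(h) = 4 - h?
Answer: √3958842/2 ≈ 994.84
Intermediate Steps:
Y(C, G) = C/(4 - G)
j(q, R) = 2463/2 + q (j(q, R) = q + 821/((-1*(-10)/(-4 + 19))) = q + 821/((-1*(-10)/15)) = q + 821/((-1*(-10)*1/15)) = q + 821/(⅔) = q + 821*(3/2) = q + 2463/2 = 2463/2 + q)
√(j(1615, -775) + 986864) = √((2463/2 + 1615) + 986864) = √(5693/2 + 986864) = √(1979421/2) = √3958842/2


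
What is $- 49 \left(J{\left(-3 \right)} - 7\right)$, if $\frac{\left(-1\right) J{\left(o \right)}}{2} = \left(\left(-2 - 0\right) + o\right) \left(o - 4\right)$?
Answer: $3773$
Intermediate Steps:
$J{\left(o \right)} = - 2 \left(-4 + o\right) \left(-2 + o\right)$ ($J{\left(o \right)} = - 2 \left(\left(-2 - 0\right) + o\right) \left(o - 4\right) = - 2 \left(\left(-2 + 0\right) + o\right) \left(-4 + o\right) = - 2 \left(-2 + o\right) \left(-4 + o\right) = - 2 \left(-4 + o\right) \left(-2 + o\right)$)
$- 49 \left(J{\left(-3 \right)} - 7\right) = - 49 \left(\left(-16 - 2 \left(-3\right)^{2} + 12 \left(-3\right)\right) - 7\right) = - 49 \left(\left(-16 - 18 - 36\right) - 7\right) = - 49 \left(-70 - 7\right) = \left(-49\right) \left(-77\right) = 3773$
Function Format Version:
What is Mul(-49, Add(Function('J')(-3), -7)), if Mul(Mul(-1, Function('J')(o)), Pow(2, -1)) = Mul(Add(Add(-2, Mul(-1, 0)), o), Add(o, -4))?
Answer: 3773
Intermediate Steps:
Function('J')(o) = Mul(-2, Add(-4, o), Add(-2, o)) (Function('J')(o) = Mul(-2, Mul(Add(Add(-2, Mul(-1, 0)), o), Add(o, -4))) = Mul(-2, Mul(Add(Add(-2, 0), o), Add(-4, o))) = Mul(-2, Mul(Add(-2, o), Add(-4, o))) = Mul(-2, Mul(Add(-4, o), Add(-2, o))) = Mul(-2, Add(-4, o), Add(-2, o)))
Mul(-49, Add(Function('J')(-3), -7)) = Mul(-49, Add(Add(-16, Mul(-2, Pow(-3, 2)), Mul(12, -3)), -7)) = Mul(-49, Add(Add(-16, Mul(-2, 9), -36), -7)) = Mul(-49, Add(Add(-16, -18, -36), -7)) = Mul(-49, Add(-70, -7)) = Mul(-49, -77) = 3773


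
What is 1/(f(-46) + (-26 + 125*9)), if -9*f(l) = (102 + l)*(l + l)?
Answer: 9/15043 ≈ 0.00059829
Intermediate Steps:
f(l) = -2*l*(102 + l)/9 (f(l) = -(102 + l)*(l + l)/9 = -(102 + l)*2*l/9 = -2*l*(102 + l)/9)
1/(f(-46) + (-26 + 125*9)) = 1/(-2/9*(-46)*(102 - 46) + (-26 + 125*9)) = 1/(-2/9*(-46)*56 + (-26 + 1125)) = 1/(5152/9 + 1099) = 1/(15043/9) = 9/15043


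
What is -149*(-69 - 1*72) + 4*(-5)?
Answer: 20989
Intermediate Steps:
-149*(-69 - 1*72) + 4*(-5) = -149*(-69 - 72) - 20 = -149*(-141) - 20 = 21009 - 20 = 20989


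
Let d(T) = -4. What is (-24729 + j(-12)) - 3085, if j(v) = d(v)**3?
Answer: -27878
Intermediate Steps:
j(v) = -64 (j(v) = (-4)**3 = -64)
(-24729 + j(-12)) - 3085 = (-24729 - 64) - 3085 = -24793 - 3085 = -27878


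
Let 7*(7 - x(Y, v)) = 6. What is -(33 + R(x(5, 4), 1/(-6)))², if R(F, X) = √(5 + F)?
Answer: -(231 + √546)²/49 ≈ -1320.5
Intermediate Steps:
x(Y, v) = 43/7 (x(Y, v) = 7 - ⅐*6 = 7 - 6/7 = 43/7)
-(33 + R(x(5, 4), 1/(-6)))² = -(33 + √(5 + 43/7))² = -(33 + √(78/7))² = -(33 + √546/7)²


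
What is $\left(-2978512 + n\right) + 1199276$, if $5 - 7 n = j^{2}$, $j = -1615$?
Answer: $- \frac{15062872}{7} \approx -2.1518 \cdot 10^{6}$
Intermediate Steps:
$n = - \frac{2608220}{7}$ ($n = \frac{5}{7} - \frac{\left(-1615\right)^{2}}{7} = \frac{5}{7} - \frac{2608225}{7} = - \frac{2608220}{7} \approx -3.726 \cdot 10^{5}$)
$\left(-2978512 + n\right) + 1199276 = \left(-2978512 - \frac{2608220}{7}\right) + 1199276 = - \frac{23457804}{7} + 1199276 = - \frac{15062872}{7}$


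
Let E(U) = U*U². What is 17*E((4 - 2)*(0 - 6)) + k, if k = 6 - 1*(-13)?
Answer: -29357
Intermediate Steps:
k = 19 (k = 6 + 13 = 19)
E(U) = U³
17*E((4 - 2)*(0 - 6)) + k = 17*((4 - 2)*(0 - 6))³ + 19 = 17*(2*(-6))³ + 19 = 17*(-12)³ + 19 = 17*(-1728) + 19 = -29376 + 19 = -29357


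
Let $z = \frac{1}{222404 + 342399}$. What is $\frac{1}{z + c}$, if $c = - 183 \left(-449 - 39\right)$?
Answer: $\frac{564803}{50439167113} \approx 1.1198 \cdot 10^{-5}$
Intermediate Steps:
$z = \frac{1}{564803} \approx 1.7705 \cdot 10^{-6}$
$c = 89304$ ($c = \left(-183\right) \left(-488\right) = 89304$)
$\frac{1}{z + c} = \frac{1}{\frac{1}{564803} + 89304} = \frac{1}{\frac{50439167113}{564803}} = \frac{564803}{50439167113}$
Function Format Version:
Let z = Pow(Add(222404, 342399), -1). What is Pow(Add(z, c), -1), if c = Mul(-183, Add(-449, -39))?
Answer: Rational(564803, 50439167113) ≈ 1.1198e-5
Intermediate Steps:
z = Rational(1, 564803) (z = Pow(564803, -1) = Rational(1, 564803) ≈ 1.7705e-6)
c = 89304 (c = Mul(-183, -488) = 89304)
Pow(Add(z, c), -1) = Pow(Add(Rational(1, 564803), 89304), -1) = Pow(Rational(50439167113, 564803), -1) = Rational(564803, 50439167113)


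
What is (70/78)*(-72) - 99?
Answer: -2127/13 ≈ -163.62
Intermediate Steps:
(70/78)*(-72) - 99 = (70*(1/78))*(-72) - 99 = (35/39)*(-72) - 99 = -840/13 - 99 = -2127/13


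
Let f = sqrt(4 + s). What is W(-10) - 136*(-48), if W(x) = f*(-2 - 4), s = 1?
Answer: 6528 - 6*sqrt(5) ≈ 6514.6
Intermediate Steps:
f = sqrt(5) (f = sqrt(4 + 1) = sqrt(5) ≈ 2.2361)
W(x) = -6*sqrt(5) (W(x) = sqrt(5)*(-2 - 4) = sqrt(5)*(-6) = -6*sqrt(5))
W(-10) - 136*(-48) = -6*sqrt(5) - 136*(-48) = -6*sqrt(5) + 6528 = 6528 - 6*sqrt(5)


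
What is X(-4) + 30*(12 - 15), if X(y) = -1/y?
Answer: -359/4 ≈ -89.750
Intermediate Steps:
X(-4) + 30*(12 - 15) = -1/(-4) + 30*(12 - 15) = -1*(-¼) + 30*(-3) = ¼ - 90 = -359/4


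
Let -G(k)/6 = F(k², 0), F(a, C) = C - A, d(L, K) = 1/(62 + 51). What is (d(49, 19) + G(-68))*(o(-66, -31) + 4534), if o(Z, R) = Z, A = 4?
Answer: 12121684/113 ≈ 1.0727e+5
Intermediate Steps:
d(L, K) = 1/113
F(a, C) = -4 + C (F(a, C) = C - 1*4 = C - 4 = -4 + C)
G(k) = 24 (G(k) = -6*(-4 + 0) = -6*(-4) = 24)
(d(49, 19) + G(-68))*(o(-66, -31) + 4534) = (1/113 + 24)*(-66 + 4534) = (2713/113)*4468 = 12121684/113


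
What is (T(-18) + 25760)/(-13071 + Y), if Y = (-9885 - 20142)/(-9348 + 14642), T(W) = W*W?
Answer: -138088696/69227901 ≈ -1.9947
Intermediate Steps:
T(W) = W**2
Y = -30027/5294 ≈ -5.6719
(T(-18) + 25760)/(-13071 + Y) = ((-18)**2 + 25760)/(-13071 - 30027/5294) = (324 + 25760)/(-69227901/5294) = 26084*(-5294/69227901) = -138088696/69227901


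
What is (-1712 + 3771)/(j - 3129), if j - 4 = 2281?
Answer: -2059/844 ≈ -2.4396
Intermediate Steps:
j = 2285 (j = 4 + 2281 = 2285)
(-1712 + 3771)/(j - 3129) = (-1712 + 3771)/(2285 - 3129) = 2059/(-844) = 2059*(-1/844) = -2059/844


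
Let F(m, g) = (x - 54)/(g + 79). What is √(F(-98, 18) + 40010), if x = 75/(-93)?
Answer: √361767271597/3007 ≈ 200.02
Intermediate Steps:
x = -25/31 (x = 75*(-1/93) = -25/31 ≈ -0.80645)
F(m, g) = -1699/(31*(79 + g)) (F(m, g) = (-25/31 - 54)/(g + 79) = -1699/(31*(79 + g)))
√(F(-98, 18) + 40010) = √(-1699/(2449 + 31*18) + 40010) = √(-1699/(2449 + 558) + 40010) = √(-1699/3007 + 40010) = √(120308371/3007) = √361767271597/3007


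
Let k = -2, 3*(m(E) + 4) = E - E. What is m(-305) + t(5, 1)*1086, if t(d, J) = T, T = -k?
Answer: 2168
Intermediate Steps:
m(E) = -4 (m(E) = -4 + (E - E)/3 = -4 + (⅓)*0 = -4 + 0 = -4)
T = 2 (T = -1*(-2) = 2)
t(d, J) = 2
m(-305) + t(5, 1)*1086 = -4 + 2*1086 = -4 + 2172 = 2168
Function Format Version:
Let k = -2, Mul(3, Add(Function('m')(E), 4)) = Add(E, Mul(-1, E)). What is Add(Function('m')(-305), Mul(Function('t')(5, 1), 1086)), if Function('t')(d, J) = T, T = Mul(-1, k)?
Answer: 2168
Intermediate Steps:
Function('m')(E) = -4 (Function('m')(E) = Add(-4, Mul(Rational(1, 3), Add(E, Mul(-1, E)))) = Add(-4, Mul(Rational(1, 3), 0)) = Add(-4, 0) = -4)
T = 2 (T = Mul(-1, -2) = 2)
Function('t')(d, J) = 2
Add(Function('m')(-305), Mul(Function('t')(5, 1), 1086)) = Add(-4, Mul(2, 1086)) = Add(-4, 2172) = 2168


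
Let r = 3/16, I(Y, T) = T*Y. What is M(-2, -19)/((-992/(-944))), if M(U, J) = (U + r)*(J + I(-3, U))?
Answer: 22243/992 ≈ 22.422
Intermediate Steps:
r = 3/16 (r = 3*(1/16) = 3/16 ≈ 0.18750)
M(U, J) = (3/16 + U)*(J - 3*U) (M(U, J) = (U + 3/16)*(J + U*(-3)) = (3/16 + U)*(J - 3*U))
M(-2, -19)/((-992/(-944))) = (-3*(-2)**2 - 9/16*(-2) + (3/16)*(-19) - 19*(-2))/((-992/(-944))) = (-3*4 + 9/8 - 57/16 + 38)/((-992*(-1/944))) = (-12 + 9/8 - 57/16 + 38)/(62/59) = (377/16)*(59/62) = 22243/992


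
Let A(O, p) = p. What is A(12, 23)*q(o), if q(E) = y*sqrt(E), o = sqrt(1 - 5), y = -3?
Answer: -69 - 69*I ≈ -69.0 - 69.0*I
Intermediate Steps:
o = 2*I (o = sqrt(-4) = 2*I ≈ 2.0*I)
q(E) = -3*sqrt(E)
A(12, 23)*q(o) = 23*(-(3 + 3*I)) = 23*(-3*(1 + I)) = 23*(-3 - 3*I) = -69 - 69*I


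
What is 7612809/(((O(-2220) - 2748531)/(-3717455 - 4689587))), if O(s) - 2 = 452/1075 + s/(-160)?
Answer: 78630051858344400/3376746637 ≈ 2.3286e+7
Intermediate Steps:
O(s) = 2602/1075 - s/160 (O(s) = 2 + (452/1075 + s/(-160)) = 2 + (452*(1/1075) + s*(-1/160)) = 2 + (452/1075 - s/160) = 2602/1075 - s/160)
7612809/(((O(-2220) - 2748531)/(-3717455 - 4689587))) = 7612809/((((2602/1075 - 1/160*(-2220)) - 2748531)/(-3717455 - 4689587))) = 7612809/((((2602/1075 + 111/8) - 2748531)/(-8407042))) = 7612809/(((140141/8600 - 2748531)*(-1/8407042))) = 7612809/((-23637226459/8600*(-1/8407042))) = 7612809/(3376746637/10328651600) = 7612809*(10328651600/3376746637) = 78630051858344400/3376746637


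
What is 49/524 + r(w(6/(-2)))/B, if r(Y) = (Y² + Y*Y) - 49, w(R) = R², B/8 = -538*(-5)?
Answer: 278423/2819120 ≈ 0.098762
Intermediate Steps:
B = 21520 (B = 8*(-538*(-5)) = 8*2690 = 21520)
r(Y) = -49 + 2*Y² (r(Y) = (Y² + Y²) - 49 = 2*Y² - 49 = -49 + 2*Y²)
49/524 + r(w(6/(-2)))/B = 49/524 + (-49 + 2*((6/(-2))²)²)/21520 = 49*(1/524) + (-49 + 2*((6*(-½))²)²)*(1/21520) = 49/524 + (-49 + 2*((-3)²)²)*(1/21520) = 49/524 + (-49 + 2*9²)*(1/21520) = 49/524 + (-49 + 2*81)*(1/21520) = 49/524 + (-49 + 162)*(1/21520) = 49/524 + 113*(1/21520) = 49/524 + 113/21520 = 278423/2819120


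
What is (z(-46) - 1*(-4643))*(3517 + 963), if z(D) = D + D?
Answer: 20388480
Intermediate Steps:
z(D) = 2*D
(z(-46) - 1*(-4643))*(3517 + 963) = (2*(-46) - 1*(-4643))*(3517 + 963) = (-92 + 4643)*4480 = 4551*4480 = 20388480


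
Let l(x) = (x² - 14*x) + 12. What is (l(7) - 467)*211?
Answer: -106344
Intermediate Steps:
l(x) = 12 + x² - 14*x
(l(7) - 467)*211 = ((12 + 7² - 14*7) - 467)*211 = ((12 + 49 - 98) - 467)*211 = (-37 - 467)*211 = -504*211 = -106344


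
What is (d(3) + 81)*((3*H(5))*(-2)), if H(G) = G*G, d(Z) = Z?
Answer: -12600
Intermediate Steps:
H(G) = G²
(d(3) + 81)*((3*H(5))*(-2)) = (3 + 81)*((3*5²)*(-2)) = 84*((3*25)*(-2)) = 84*(75*(-2)) = 84*(-150) = -12600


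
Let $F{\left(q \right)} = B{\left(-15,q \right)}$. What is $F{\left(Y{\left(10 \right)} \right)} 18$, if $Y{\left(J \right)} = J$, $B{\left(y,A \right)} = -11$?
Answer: $-198$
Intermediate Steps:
$F{\left(q \right)} = -11$
$F{\left(Y{\left(10 \right)} \right)} 18 = \left(-11\right) 18 = -198$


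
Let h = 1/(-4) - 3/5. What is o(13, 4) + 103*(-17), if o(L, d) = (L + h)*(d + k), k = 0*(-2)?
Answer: -8512/5 ≈ -1702.4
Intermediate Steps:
k = 0
h = -17/20 (h = 1*(-¼) - 3*⅕ = -¼ - ⅗ = -17/20 ≈ -0.85000)
o(L, d) = d*(-17/20 + L) (o(L, d) = (L - 17/20)*(d + 0) = (-17/20 + L)*d = d*(-17/20 + L))
o(13, 4) + 103*(-17) = (1/20)*4*(-17 + 20*13) + 103*(-17) = (1/20)*4*(-17 + 260) - 1751 = (1/20)*4*243 - 1751 = 243/5 - 1751 = -8512/5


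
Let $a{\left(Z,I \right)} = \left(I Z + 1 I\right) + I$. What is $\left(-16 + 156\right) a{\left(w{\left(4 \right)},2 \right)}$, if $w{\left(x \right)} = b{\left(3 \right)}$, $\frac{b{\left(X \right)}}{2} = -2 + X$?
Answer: $1120$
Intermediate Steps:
$b{\left(X \right)} = -4 + 2 X$ ($b{\left(X \right)} = 2 \left(-2 + X\right) = -4 + 2 X$)
$w{\left(x \right)} = 2$ ($w{\left(x \right)} = -4 + 2 \cdot 3 = -4 + 6 = 2$)
$a{\left(Z,I \right)} = 2 I + I Z$ ($a{\left(Z,I \right)} = \left(I Z + I\right) + I = \left(I + I Z\right) + I = 2 I + I Z$)
$\left(-16 + 156\right) a{\left(w{\left(4 \right)},2 \right)} = \left(-16 + 156\right) 2 \left(2 + 2\right) = 140 \cdot 2 \cdot 4 = 140 \cdot 8 = 1120$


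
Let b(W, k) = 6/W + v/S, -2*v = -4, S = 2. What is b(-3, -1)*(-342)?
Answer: 342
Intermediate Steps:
v = 2 (v = -½*(-4) = 2)
b(W, k) = 1 + 6/W (b(W, k) = 6/W + 2/2 = 6/W + 2*(½) = 6/W + 1 = 1 + 6/W)
b(-3, -1)*(-342) = ((6 - 3)/(-3))*(-342) = -⅓*3*(-342) = -1*(-342) = 342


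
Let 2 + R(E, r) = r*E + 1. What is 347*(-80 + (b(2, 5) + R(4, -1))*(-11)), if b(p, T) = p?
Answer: -16309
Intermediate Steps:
R(E, r) = -1 + E*r (R(E, r) = -2 + (r*E + 1) = -2 + (E*r + 1) = -2 + (1 + E*r) = -1 + E*r)
347*(-80 + (b(2, 5) + R(4, -1))*(-11)) = 347*(-80 + (2 + (-1 + 4*(-1)))*(-11)) = 347*(-80 + (2 + (-1 - 4))*(-11)) = 347*(-80 + (2 - 5)*(-11)) = 347*(-80 - 3*(-11)) = 347*(-80 + 33) = 347*(-47) = -16309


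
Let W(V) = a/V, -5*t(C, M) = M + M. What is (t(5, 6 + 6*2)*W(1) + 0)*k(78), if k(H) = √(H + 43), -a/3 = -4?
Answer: -4752/5 ≈ -950.40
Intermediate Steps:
t(C, M) = -2*M/5 (t(C, M) = -(M + M)/5 = -2*M/5)
a = 12 (a = -3*(-4) = 12)
W(V) = 12/V
k(H) = √(43 + H)
(t(5, 6 + 6*2)*W(1) + 0)*k(78) = ((-2*(6 + 6*2)/5)*(12/1) + 0)*√(43 + 78) = ((-2*(6 + 12)/5)*(12*1) + 0)*√121 = (-⅖*18*12 + 0)*11 = (-36/5*12 + 0)*11 = (-432/5 + 0)*11 = -432/5*11 = -4752/5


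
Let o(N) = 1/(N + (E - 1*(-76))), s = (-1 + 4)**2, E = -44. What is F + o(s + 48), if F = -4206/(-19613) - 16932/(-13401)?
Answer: 11611684957/7797403119 ≈ 1.4892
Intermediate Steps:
s = 9 (s = 3**2 = 9)
o(N) = 1/(32 + N) (o(N) = 1/(N + (-44 - 1*(-76))) = 1/(N + (-44 + 76)) = 1/(N + 32) = 1/(32 + N))
F = 129483974/87611271 (F = -4206*(-1/19613) - 16932*(-1/13401) = 4206/19613 + 5644/4467 = 129483974/87611271 ≈ 1.4779)
F + o(s + 48) = 129483974/87611271 + 1/(32 + (9 + 48)) = 129483974/87611271 + 1/(32 + 57) = 129483974/87611271 + 1/89 = 11611684957/7797403119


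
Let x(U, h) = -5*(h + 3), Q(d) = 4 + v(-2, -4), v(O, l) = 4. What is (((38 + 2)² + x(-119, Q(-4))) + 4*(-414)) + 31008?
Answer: 30897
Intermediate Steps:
Q(d) = 8 (Q(d) = 4 + 4 = 8)
x(U, h) = -15 - 5*h (x(U, h) = -5*(3 + h) = -15 - 5*h)
(((38 + 2)² + x(-119, Q(-4))) + 4*(-414)) + 31008 = (((38 + 2)² + (-15 - 5*8)) + 4*(-414)) + 31008 = ((40² + (-15 - 40)) - 1656) + 31008 = ((1600 - 55) - 1656) + 31008 = (1545 - 1656) + 31008 = -111 + 31008 = 30897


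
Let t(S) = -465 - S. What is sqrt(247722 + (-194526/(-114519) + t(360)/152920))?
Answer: sqrt(84412878383337136263546)/583741516 ≈ 497.72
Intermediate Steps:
sqrt(247722 + (-194526/(-114519) + t(360)/152920)) = sqrt(247722 + (-194526/(-114519) + (-465 - 1*360)/152920)) = sqrt(247722 + (-194526*(-1/114519) + (-465 - 360)*(1/152920))) = sqrt(247722 + (64842/38173 - 825*1/152920)) = sqrt(247722 + (64842/38173 - 165/30584)) = sqrt(247722 + 1976829183/1167483032) = sqrt(289213208482287/1167483032) = sqrt(84412878383337136263546)/583741516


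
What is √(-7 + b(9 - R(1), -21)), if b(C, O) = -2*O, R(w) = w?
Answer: √35 ≈ 5.9161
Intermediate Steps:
√(-7 + b(9 - R(1), -21)) = √(-7 - 2*(-21)) = √(-7 + 42) = √35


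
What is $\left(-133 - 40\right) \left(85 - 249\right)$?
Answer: $28372$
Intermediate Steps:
$\left(-133 - 40\right) \left(85 - 249\right) = \left(-173\right) \left(-164\right) = 28372$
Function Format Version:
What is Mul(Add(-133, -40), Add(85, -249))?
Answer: 28372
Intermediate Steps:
Mul(Add(-133, -40), Add(85, -249)) = Mul(-173, -164) = 28372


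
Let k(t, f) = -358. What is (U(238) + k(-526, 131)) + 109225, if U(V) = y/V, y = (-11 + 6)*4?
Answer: 12955163/119 ≈ 1.0887e+5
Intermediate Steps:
y = -20 (y = -5*4 = -20)
U(V) = -20/V
(U(238) + k(-526, 131)) + 109225 = (-20/238 - 358) + 109225 = (-20*1/238 - 358) + 109225 = (-10/119 - 358) + 109225 = -42612/119 + 109225 = 12955163/119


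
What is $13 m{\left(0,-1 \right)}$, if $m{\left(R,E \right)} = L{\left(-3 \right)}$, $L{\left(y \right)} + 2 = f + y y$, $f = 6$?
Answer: $169$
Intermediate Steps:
$L{\left(y \right)} = 4 + y^{2}$ ($L{\left(y \right)} = -2 + \left(6 + y y\right) = -2 + \left(6 + y^{2}\right) = 4 + y^{2}$)
$m{\left(R,E \right)} = 13$ ($m{\left(R,E \right)} = 4 + \left(-3\right)^{2} = 4 + 9 = 13$)
$13 m{\left(0,-1 \right)} = 13 \cdot 13 = 169$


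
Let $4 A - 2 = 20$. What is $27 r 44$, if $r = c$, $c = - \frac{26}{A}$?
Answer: $-5616$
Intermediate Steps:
$A = \frac{11}{2}$ ($A = \frac{1}{2} + \frac{1}{4} \cdot 20 = \frac{1}{2} + 5 = \frac{11}{2} \approx 5.5$)
$c = - \frac{52}{11}$ ($c = - \frac{26}{\frac{11}{2}} = \left(-26\right) \frac{2}{11} = - \frac{52}{11} \approx -4.7273$)
$r = - \frac{52}{11} \approx -4.7273$
$27 r 44 = 27 \left(- \frac{52}{11}\right) 44 = \left(- \frac{1404}{11}\right) 44 = -5616$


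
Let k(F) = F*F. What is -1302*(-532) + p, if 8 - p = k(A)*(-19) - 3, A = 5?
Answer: 693150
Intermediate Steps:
k(F) = F²
p = 486 (p = 8 - (5²*(-19) - 3) = 8 - (25*(-19) - 3) = 8 - (-475 - 3) = 8 - 1*(-478) = 8 + 478 = 486)
-1302*(-532) + p = -1302*(-532) + 486 = 692664 + 486 = 693150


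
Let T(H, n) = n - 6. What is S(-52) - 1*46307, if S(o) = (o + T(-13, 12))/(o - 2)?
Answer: -1250266/27 ≈ -46306.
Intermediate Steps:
T(H, n) = -6 + n
S(o) = (6 + o)/(-2 + o) (S(o) = (o + (-6 + 12))/(o - 2) = (o + 6)/(-2 + o) = (6 + o)/(-2 + o))
S(-52) - 1*46307 = (6 - 52)/(-2 - 52) - 1*46307 = -46/(-54) - 46307 = -1/54*(-46) - 46307 = 23/27 - 46307 = -1250266/27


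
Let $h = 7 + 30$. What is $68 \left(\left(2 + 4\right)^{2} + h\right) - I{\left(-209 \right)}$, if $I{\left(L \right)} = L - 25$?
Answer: $5198$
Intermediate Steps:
$I{\left(L \right)} = -25 + L$ ($I{\left(L \right)} = L - 25 = -25 + L$)
$h = 37$
$68 \left(\left(2 + 4\right)^{2} + h\right) - I{\left(-209 \right)} = 68 \left(\left(2 + 4\right)^{2} + 37\right) - \left(-25 - 209\right) = 68 \left(6^{2} + 37\right) - -234 = 68 \left(36 + 37\right) + 234 = 68 \cdot 73 + 234 = 4964 + 234 = 5198$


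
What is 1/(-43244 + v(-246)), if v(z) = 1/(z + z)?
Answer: -492/21276049 ≈ -2.3125e-5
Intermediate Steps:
v(z) = 1/(2*z)
1/(-43244 + v(-246)) = 1/(-43244 + (½)/(-246)) = 1/(-43244 + (½)*(-1/246)) = 1/(-43244 - 1/492) = 1/(-21276049/492) = -492/21276049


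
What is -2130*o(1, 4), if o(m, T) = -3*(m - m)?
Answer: 0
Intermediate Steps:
o(m, T) = 0 (o(m, T) = -3*0 = 0)
-2130*o(1, 4) = -2130*0 = 0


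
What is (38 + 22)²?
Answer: 3600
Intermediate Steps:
(38 + 22)² = 60² = 3600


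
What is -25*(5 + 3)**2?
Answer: -1600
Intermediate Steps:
-25*(5 + 3)**2 = -25*8**2 = -25*64 = -1600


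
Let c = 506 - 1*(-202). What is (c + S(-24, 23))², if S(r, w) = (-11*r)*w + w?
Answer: 46280809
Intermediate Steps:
c = 708 (c = 506 + 202 = 708)
S(r, w) = w - 11*r*w (S(r, w) = -11*r*w + w = w - 11*r*w)
(c + S(-24, 23))² = (708 + 23*(1 - 11*(-24)))² = (708 + 23*(1 + 264))² = (708 + 23*265)² = (708 + 6095)² = 6803² = 46280809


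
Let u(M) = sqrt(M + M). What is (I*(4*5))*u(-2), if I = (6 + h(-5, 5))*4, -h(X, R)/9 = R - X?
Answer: -13440*I ≈ -13440.0*I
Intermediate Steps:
h(X, R) = -9*R + 9*X (h(X, R) = -9*(R - X) = -9*R + 9*X)
I = -336 (I = (6 + (-9*5 + 9*(-5)))*4 = (6 + (-45 - 45))*4 = (6 - 90)*4 = -84*4 = -336)
u(M) = sqrt(2)*sqrt(M) (u(M) = sqrt(2*M) = sqrt(2)*sqrt(M))
(I*(4*5))*u(-2) = (-1344*5)*(sqrt(2)*sqrt(-2)) = (-336*20)*(sqrt(2)*(I*sqrt(2))) = -13440*I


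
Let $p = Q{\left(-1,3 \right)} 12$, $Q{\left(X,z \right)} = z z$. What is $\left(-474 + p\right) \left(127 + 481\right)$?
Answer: $-222528$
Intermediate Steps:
$Q{\left(X,z \right)} = z^{2}$
$p = 108$ ($p = 3^{2} \cdot 12 = 9 \cdot 12 = 108$)
$\left(-474 + p\right) \left(127 + 481\right) = \left(-474 + 108\right) \left(127 + 481\right) = \left(-366\right) 608 = -222528$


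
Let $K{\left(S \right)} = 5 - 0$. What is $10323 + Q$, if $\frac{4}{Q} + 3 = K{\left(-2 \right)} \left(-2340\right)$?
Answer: $\frac{120810065}{11703} \approx 10323.0$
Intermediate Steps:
$K{\left(S \right)} = 5$ ($K{\left(S \right)} = 5 + 0 = 5$)
$Q = - \frac{4}{11703}$ ($Q = \frac{4}{-3 + 5 \left(-2340\right)} = \frac{4}{-3 - 11700} = \frac{4}{-11703} = 4 \left(- \frac{1}{11703}\right) = - \frac{4}{11703} \approx -0.00034179$)
$10323 + Q = 10323 - \frac{4}{11703} = \frac{120810065}{11703}$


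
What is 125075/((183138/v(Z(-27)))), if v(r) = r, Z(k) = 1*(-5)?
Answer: -625375/183138 ≈ -3.4148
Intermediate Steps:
Z(k) = -5
125075/((183138/v(Z(-27)))) = 125075/((183138/(-5))) = 125075/((183138*(-⅕))) = 125075/(-183138/5) = 125075*(-5/183138) = -625375/183138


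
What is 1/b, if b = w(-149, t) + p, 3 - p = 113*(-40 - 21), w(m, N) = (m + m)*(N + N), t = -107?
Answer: 1/70668 ≈ 1.4151e-5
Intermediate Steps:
w(m, N) = 4*N*m (w(m, N) = (2*m)*(2*N) = 4*N*m)
p = 6896 (p = 3 - 113*(-40 - 21) = 3 - 113*(-61) = 3 - 1*(-6893) = 3 + 6893 = 6896)
b = 70668 (b = 4*(-107)*(-149) + 6896 = 63772 + 6896 = 70668)
1/b = 1/70668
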